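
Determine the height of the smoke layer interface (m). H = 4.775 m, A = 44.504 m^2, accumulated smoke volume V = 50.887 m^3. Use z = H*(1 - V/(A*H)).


V/(A*H) = 0.23946
1 - 0.23946 = 0.76054
z = 4.775 * 0.76054 = 3.6316 m

3.6316 m


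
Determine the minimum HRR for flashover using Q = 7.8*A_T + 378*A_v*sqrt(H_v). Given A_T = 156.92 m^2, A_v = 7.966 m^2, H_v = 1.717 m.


7.8*A_T = 1223.976
sqrt(H_v) = 1.3103
378*A_v*sqrt(H_v) = 3945.6
Q = 1223.976 + 3945.6 = 5169.6 kW

5169.6 kW


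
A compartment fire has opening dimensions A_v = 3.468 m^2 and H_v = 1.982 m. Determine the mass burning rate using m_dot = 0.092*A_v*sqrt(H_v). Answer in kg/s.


sqrt(H_v) = 1.4078
m_dot = 0.092 * 3.468 * 1.4078 = 0.44918 kg/s

0.44918 kg/s


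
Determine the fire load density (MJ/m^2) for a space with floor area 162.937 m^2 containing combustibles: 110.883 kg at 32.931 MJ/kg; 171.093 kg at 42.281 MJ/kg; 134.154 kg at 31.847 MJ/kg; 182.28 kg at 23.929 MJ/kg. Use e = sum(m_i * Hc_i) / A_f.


Total energy = 110.883*32.931 + 171.093*42.281 + 134.154*31.847 + 182.28*23.929
= 3651.488 + 7233.983 + 4272.402 + 4361.778
= 19519.65 MJ
e = 19519.65 / 162.937 = 119.80 MJ/m^2

119.80 MJ/m^2


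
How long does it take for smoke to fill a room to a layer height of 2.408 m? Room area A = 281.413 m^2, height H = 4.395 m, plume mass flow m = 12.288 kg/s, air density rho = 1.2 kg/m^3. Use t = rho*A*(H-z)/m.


H - z = 1.987 m
t = 1.2 * 281.413 * 1.987 / 12.288 = 54.606 s

54.606 s


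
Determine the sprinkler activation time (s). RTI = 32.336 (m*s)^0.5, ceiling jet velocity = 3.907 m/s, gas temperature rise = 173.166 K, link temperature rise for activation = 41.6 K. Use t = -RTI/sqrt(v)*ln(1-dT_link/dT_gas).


dT_link/dT_gas = 0.24023
ln(1 - 0.24023) = -0.27474
t = -32.336 / sqrt(3.907) * -0.27474 = 4.4946 s

4.4946 s


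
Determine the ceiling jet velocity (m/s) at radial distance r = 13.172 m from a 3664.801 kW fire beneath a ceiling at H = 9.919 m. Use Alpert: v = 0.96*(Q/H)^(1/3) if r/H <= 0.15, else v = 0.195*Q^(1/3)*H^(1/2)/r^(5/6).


r/H = 13.172 / 9.919 = 1.3280
r/H > 0.15, so v = 0.195*Q^(1/3)*H^(1/2)/r^(5/6)
Q^(1/3) = 15.418
H^(1/2) = 3.1494
r^(5/6) = 8.5712
v = 0.195 * 15.418 * 3.1494 / 8.5712 = 1.1047 m/s

1.1047 m/s


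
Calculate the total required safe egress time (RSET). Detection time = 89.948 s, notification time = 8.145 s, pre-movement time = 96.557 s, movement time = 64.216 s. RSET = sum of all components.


Total = 89.948 + 8.145 + 96.557 + 64.216 = 258.866 s

258.866 s


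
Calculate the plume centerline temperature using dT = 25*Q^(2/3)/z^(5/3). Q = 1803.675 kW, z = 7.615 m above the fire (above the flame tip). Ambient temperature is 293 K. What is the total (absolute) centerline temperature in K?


Q^(2/3) = 148.17
z^(5/3) = 29.475
dT = 25 * 148.17 / 29.475 = 125.68 K
T = 293 + 125.68 = 418.68 K

418.68 K


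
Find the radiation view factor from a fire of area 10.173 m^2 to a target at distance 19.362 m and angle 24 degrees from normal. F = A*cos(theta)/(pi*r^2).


cos(24 deg) = 0.91355
pi*r^2 = 1177.7
F = 10.173 * 0.91355 / 1177.7 = 0.0078909

0.0078909


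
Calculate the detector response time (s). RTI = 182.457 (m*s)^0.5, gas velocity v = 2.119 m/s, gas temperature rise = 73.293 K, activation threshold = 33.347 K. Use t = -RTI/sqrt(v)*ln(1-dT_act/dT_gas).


dT_act/dT_gas = 0.45498
ln(1 - 0.45498) = -0.60694
t = -182.457 / sqrt(2.119) * -0.60694 = 76.074 s

76.074 s


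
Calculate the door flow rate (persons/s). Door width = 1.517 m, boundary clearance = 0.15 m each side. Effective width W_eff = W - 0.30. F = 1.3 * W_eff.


W_eff = 1.517 - 0.30 = 1.217 m
F = 1.3 * 1.217 = 1.5821 persons/s

1.5821 persons/s


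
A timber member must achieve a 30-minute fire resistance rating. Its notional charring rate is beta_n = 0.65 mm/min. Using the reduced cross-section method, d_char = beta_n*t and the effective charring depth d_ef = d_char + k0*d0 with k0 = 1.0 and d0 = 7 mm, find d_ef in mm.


d_char = 0.65 * 30 = 19.5 mm
d_ef = 19.5 + 1.0*7 = 26.5 mm

26.5 mm


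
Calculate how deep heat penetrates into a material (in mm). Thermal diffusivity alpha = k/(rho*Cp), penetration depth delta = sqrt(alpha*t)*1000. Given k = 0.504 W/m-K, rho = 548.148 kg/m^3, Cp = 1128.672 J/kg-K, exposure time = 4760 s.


alpha = 0.504 / (548.148 * 1128.672) = 8.1464e-07 m^2/s
alpha * t = 0.0038777
delta = sqrt(0.0038777) * 1000 = 62.271 mm

62.271 mm


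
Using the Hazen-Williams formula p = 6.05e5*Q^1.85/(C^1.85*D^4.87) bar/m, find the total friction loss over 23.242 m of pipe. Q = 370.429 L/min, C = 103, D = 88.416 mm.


Q^1.85 = 56507
C^1.85 = 5293.6
D^4.87 = 3.0172e+09
p/m = 0.0021405 bar/m
p_total = 0.0021405 * 23.242 = 0.049748 bar

0.049748 bar


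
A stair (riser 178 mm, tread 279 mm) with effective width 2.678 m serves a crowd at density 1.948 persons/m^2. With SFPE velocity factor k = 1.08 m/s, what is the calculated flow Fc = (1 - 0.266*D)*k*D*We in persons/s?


1 - 0.266*D = 1 - 0.266*1.948 = 0.48183
Fs = 0.48183 * 1.08 * 1.948 = 1.0137 persons/(s*m)
Fc = 1.0137 * 2.678 = 2.7147 persons/s

2.7147 persons/s


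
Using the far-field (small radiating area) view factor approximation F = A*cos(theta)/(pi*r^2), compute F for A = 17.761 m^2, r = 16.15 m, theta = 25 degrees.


cos(25 deg) = 0.90631
pi*r^2 = 819.40
F = 17.761 * 0.90631 / 819.40 = 0.019645

0.019645


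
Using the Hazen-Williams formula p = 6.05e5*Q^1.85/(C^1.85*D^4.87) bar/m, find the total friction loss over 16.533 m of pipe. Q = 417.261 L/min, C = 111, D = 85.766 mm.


Q^1.85 = 70429
C^1.85 = 6079.2
D^4.87 = 2.6016e+09
p/m = 0.0026941 bar/m
p_total = 0.0026941 * 16.533 = 0.044542 bar

0.044542 bar


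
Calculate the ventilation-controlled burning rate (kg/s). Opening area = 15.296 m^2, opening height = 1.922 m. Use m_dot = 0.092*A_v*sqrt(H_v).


sqrt(H_v) = 1.3864
m_dot = 0.092 * 15.296 * 1.3864 = 1.9509 kg/s

1.9509 kg/s


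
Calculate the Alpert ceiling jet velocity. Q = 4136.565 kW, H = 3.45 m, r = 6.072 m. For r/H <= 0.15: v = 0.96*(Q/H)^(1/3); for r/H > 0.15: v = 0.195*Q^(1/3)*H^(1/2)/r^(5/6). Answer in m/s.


r/H = 6.072 / 3.45 = 1.76
r/H > 0.15, so v = 0.195*Q^(1/3)*H^(1/2)/r^(5/6)
Q^(1/3) = 16.053
H^(1/2) = 1.8574
r^(5/6) = 4.4955
v = 0.195 * 16.053 * 1.8574 / 4.4955 = 1.2933 m/s

1.2933 m/s


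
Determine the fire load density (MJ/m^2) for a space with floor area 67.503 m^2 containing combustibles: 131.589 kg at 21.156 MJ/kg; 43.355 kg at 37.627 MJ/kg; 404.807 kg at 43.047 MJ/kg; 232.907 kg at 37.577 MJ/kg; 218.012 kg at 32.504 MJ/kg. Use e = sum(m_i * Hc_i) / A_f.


Total energy = 131.589*21.156 + 43.355*37.627 + 404.807*43.047 + 232.907*37.577 + 218.012*32.504
= 2783.897 + 1631.319 + 17425.73 + 8751.946 + 7086.262
= 37679.15 MJ
e = 37679.15 / 67.503 = 558.18 MJ/m^2

558.18 MJ/m^2


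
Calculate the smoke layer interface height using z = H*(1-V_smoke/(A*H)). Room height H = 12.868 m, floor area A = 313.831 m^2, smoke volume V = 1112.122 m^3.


V/(A*H) = 0.27539
1 - 0.27539 = 0.72461
z = 12.868 * 0.72461 = 9.3243 m

9.3243 m


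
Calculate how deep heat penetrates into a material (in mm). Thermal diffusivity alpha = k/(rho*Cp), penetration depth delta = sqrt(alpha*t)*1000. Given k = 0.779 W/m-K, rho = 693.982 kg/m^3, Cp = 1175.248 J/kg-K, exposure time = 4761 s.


alpha = 0.779 / (693.982 * 1175.248) = 9.5512e-07 m^2/s
alpha * t = 0.0045473
delta = sqrt(0.0045473) * 1000 = 67.434 mm

67.434 mm


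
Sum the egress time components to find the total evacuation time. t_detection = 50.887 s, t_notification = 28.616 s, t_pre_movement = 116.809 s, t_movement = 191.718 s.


Total = 50.887 + 28.616 + 116.809 + 191.718 = 388.03 s

388.03 s


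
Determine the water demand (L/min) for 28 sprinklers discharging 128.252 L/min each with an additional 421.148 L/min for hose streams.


Sprinkler demand = 28 * 128.252 = 3591.056 L/min
Total = 3591.056 + 421.148 = 4012.204 L/min

4012.204 L/min


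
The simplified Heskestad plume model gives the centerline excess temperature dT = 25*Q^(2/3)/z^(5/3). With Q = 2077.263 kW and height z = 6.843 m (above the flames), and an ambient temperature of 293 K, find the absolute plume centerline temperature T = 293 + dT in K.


Q^(2/3) = 162.80
z^(5/3) = 24.665
dT = 25 * 162.80 / 24.665 = 165.02 K
T = 293 + 165.02 = 458.02 K

458.02 K


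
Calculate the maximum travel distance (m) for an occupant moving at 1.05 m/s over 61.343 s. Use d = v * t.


d = 1.05 * 61.343 = 64.410 m

64.410 m


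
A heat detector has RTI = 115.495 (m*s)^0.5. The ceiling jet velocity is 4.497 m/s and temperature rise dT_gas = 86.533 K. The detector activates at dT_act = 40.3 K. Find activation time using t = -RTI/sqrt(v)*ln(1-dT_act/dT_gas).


dT_act/dT_gas = 0.46572
ln(1 - 0.46572) = -0.62683
t = -115.495 / sqrt(4.497) * -0.62683 = 34.139 s

34.139 s


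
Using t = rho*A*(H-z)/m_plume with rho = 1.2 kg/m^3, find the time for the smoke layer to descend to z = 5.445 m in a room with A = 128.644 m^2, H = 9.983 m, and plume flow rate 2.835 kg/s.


H - z = 4.538 m
t = 1.2 * 128.644 * 4.538 / 2.835 = 247.11 s

247.11 s


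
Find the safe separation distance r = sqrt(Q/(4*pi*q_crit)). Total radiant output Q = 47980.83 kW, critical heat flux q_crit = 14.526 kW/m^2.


4*pi*q_crit = 182.54
Q/(4*pi*q_crit) = 262.85
r = sqrt(262.85) = 16.213 m

16.213 m


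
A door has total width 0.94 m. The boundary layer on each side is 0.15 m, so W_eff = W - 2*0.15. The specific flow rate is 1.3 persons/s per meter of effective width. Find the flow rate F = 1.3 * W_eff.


W_eff = 0.94 - 0.30 = 0.64 m
F = 1.3 * 0.64 = 0.832 persons/s

0.832 persons/s


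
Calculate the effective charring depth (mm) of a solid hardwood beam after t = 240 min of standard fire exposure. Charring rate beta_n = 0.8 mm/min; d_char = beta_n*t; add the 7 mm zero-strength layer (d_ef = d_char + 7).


d_char = 0.8 * 240 = 192 mm
d_ef = 192 + 1.0*7 = 199 mm

199 mm


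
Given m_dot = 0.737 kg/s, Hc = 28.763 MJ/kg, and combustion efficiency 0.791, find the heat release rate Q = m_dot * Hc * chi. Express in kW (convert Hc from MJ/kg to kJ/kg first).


Hc = 28.763 MJ/kg = 28.763 * 1000 kJ/kg = 28763 kJ/kg
Q = 0.737 kg/s * 28763 kJ/kg * 0.791 = 16768 kW

16768 kW


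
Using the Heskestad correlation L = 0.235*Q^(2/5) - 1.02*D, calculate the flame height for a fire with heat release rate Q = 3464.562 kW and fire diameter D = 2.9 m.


Q^(2/5) = 26.053
0.235 * Q^(2/5) = 6.1225
1.02 * D = 2.958
L = 3.1645 m

3.1645 m


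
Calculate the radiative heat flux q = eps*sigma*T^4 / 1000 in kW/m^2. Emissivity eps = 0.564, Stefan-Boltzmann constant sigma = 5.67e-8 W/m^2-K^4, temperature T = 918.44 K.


T^4 = 7.1155e+11
q = 0.564 * 5.67e-8 * 7.1155e+11 / 1000 = 22.754 kW/m^2

22.754 kW/m^2


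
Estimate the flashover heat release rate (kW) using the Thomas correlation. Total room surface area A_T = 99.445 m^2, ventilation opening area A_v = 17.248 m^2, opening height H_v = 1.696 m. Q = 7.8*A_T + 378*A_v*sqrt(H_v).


7.8*A_T = 775.671
sqrt(H_v) = 1.3023
378*A_v*sqrt(H_v) = 8490.7
Q = 775.671 + 8490.7 = 9266.4 kW

9266.4 kW


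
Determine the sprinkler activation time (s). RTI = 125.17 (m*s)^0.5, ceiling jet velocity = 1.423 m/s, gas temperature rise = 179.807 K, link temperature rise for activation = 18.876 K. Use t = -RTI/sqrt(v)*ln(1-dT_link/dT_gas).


dT_link/dT_gas = 0.10498
ln(1 - 0.10498) = -0.11091
t = -125.17 / sqrt(1.423) * -0.11091 = 11.638 s

11.638 s


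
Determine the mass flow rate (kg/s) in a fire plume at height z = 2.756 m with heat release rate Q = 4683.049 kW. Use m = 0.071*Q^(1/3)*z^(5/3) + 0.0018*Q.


Q^(1/3) = 16.731
z^(5/3) = 5.4175
First term = 0.071 * 16.731 * 5.4175 = 6.4353
Second term = 0.0018 * 4683.049 = 8.4295
m = 14.865 kg/s

14.865 kg/s


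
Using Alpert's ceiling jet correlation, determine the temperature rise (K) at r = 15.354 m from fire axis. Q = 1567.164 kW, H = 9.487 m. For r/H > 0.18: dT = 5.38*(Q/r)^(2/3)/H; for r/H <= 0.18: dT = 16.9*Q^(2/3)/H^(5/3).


r/H = 15.354 / 9.487 = 1.6184
r/H > 0.18, so dT = 5.38*(Q/r)^(2/3)/H
Q/r = 102.07
(Q/r)^(2/3) = 21.840
dT = 5.38 * 21.840 / 9.487 = 12.386 K

12.386 K


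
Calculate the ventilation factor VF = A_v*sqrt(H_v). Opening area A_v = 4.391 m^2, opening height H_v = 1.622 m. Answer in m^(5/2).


sqrt(H_v) = 1.2736
VF = 4.391 * 1.2736 = 5.5923 m^(5/2)

5.5923 m^(5/2)


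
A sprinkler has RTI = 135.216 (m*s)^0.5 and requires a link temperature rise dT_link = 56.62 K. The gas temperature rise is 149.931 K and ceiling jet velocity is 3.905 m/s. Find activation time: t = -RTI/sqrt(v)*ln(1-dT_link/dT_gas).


dT_link/dT_gas = 0.37764
ln(1 - 0.37764) = -0.47424
t = -135.216 / sqrt(3.905) * -0.47424 = 32.450 s

32.450 s


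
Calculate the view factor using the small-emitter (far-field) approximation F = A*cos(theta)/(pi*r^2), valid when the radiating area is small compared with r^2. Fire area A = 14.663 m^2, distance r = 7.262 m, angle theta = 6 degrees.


cos(6 deg) = 0.99452
pi*r^2 = 165.68
F = 14.663 * 0.99452 / 165.68 = 0.088019

0.088019


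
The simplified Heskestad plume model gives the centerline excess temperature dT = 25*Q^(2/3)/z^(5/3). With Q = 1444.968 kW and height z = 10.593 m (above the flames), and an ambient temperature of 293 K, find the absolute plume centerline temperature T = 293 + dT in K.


Q^(2/3) = 127.81
z^(5/3) = 51.093
dT = 25 * 127.81 / 51.093 = 62.538 K
T = 293 + 62.538 = 355.54 K

355.54 K


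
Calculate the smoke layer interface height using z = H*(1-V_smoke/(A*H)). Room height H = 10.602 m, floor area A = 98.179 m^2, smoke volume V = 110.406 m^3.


V/(A*H) = 0.10607
1 - 0.10607 = 0.89393
z = 10.602 * 0.89393 = 9.4775 m

9.4775 m


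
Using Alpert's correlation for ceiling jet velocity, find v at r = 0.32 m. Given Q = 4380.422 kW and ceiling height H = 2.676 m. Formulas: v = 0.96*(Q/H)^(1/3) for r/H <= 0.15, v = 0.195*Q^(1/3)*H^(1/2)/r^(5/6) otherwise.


r/H = 0.32 / 2.676 = 0.11958
r/H <= 0.15, so v = 0.96*(Q/H)^(1/3)
Q/H = 1636.9
(Q/H)^(1/3) = 11.785
v = 0.96 * 11.785 = 11.314 m/s

11.314 m/s


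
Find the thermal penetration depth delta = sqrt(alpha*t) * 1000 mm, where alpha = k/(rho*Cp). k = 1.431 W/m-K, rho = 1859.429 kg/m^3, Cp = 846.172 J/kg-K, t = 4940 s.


alpha = 1.431 / (1859.429 * 846.172) = 9.0950e-07 m^2/s
alpha * t = 0.0044929
delta = sqrt(0.0044929) * 1000 = 67.029 mm

67.029 mm


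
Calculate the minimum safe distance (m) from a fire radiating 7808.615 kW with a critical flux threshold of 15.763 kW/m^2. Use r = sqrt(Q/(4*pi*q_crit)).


4*pi*q_crit = 198.08
Q/(4*pi*q_crit) = 39.421
r = sqrt(39.421) = 6.2786 m

6.2786 m


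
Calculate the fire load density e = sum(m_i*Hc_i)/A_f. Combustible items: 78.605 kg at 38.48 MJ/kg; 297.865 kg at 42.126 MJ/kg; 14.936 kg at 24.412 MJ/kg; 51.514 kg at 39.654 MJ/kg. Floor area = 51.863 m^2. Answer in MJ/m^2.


Total energy = 78.605*38.48 + 297.865*42.126 + 14.936*24.412 + 51.514*39.654
= 3024.720 + 12547.86 + 364.6176 + 2042.736
= 17979.94 MJ
e = 17979.94 / 51.863 = 346.68 MJ/m^2

346.68 MJ/m^2


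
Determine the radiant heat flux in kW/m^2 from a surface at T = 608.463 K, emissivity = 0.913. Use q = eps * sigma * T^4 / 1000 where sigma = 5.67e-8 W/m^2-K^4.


T^4 = 1.3707e+11
q = 0.913 * 5.67e-8 * 1.3707e+11 / 1000 = 7.0956 kW/m^2

7.0956 kW/m^2


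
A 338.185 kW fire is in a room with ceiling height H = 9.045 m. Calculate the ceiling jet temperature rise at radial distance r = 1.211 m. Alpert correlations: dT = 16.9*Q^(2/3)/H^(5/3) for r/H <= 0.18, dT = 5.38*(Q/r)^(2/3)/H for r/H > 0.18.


r/H = 1.211 / 9.045 = 0.13389
r/H <= 0.18, so dT = 16.9*Q^(2/3)/H^(5/3)
Q^(2/3) = 48.540
H^(5/3) = 39.266
dT = 16.9 * 48.540 / 39.266 = 20.892 K

20.892 K


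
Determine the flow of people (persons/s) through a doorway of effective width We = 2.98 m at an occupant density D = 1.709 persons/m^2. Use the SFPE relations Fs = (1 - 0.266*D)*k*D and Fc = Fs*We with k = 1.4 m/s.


1 - 0.266*D = 1 - 0.266*1.709 = 0.54541
Fs = 0.54541 * 1.4 * 1.709 = 1.3049 persons/(s*m)
Fc = 1.3049 * 2.98 = 3.8887 persons/s

3.8887 persons/s


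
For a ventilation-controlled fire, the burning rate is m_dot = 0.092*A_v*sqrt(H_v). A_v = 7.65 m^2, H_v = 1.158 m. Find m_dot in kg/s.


sqrt(H_v) = 1.0761
m_dot = 0.092 * 7.65 * 1.0761 = 0.75736 kg/s

0.75736 kg/s


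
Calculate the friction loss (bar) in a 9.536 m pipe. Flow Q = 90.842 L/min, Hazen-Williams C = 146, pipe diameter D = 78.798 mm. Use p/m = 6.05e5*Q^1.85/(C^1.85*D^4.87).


Q^1.85 = 4196.0
C^1.85 = 10094
D^4.87 = 1.7220e+09
p/m = 0.00014605 bar/m
p_total = 0.00014605 * 9.536 = 0.0013927 bar

0.0013927 bar


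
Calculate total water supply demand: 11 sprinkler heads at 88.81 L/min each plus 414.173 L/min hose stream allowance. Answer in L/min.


Sprinkler demand = 11 * 88.81 = 976.91 L/min
Total = 976.91 + 414.173 = 1391.083 L/min

1391.083 L/min


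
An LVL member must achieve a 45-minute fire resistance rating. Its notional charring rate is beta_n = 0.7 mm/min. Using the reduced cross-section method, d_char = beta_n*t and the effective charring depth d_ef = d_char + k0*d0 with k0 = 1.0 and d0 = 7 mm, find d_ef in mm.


d_char = 0.7 * 45 = 31.5 mm
d_ef = 31.5 + 1.0*7 = 38.5 mm

38.5 mm


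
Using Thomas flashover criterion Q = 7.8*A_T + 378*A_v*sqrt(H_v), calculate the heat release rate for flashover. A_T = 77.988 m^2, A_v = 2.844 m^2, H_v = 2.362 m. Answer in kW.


7.8*A_T = 608.31
sqrt(H_v) = 1.5369
378*A_v*sqrt(H_v) = 1652.2
Q = 608.31 + 1652.2 = 2260.5 kW

2260.5 kW


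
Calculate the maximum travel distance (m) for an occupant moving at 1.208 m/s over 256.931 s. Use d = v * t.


d = 1.208 * 256.931 = 310.37 m

310.37 m


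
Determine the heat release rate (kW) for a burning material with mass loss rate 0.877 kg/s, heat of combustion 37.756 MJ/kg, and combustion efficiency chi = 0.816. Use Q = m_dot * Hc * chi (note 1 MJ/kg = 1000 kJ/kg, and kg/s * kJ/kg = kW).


Hc = 37.756 MJ/kg = 37.756 * 1000 kJ/kg = 37756 kJ/kg
Q = 0.877 kg/s * 37756 kJ/kg * 0.816 = 27019 kW

27019 kW


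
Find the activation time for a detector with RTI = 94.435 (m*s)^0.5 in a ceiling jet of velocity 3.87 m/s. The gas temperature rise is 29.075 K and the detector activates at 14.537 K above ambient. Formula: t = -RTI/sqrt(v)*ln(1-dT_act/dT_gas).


dT_act/dT_gas = 0.49998
ln(1 - 0.49998) = -0.69311
t = -94.435 / sqrt(3.87) * -0.69311 = 33.272 s

33.272 s


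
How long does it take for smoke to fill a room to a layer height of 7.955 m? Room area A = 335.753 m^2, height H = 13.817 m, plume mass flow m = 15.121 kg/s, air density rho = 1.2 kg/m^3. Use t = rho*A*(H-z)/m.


H - z = 5.862 m
t = 1.2 * 335.753 * 5.862 / 15.121 = 156.19 s

156.19 s


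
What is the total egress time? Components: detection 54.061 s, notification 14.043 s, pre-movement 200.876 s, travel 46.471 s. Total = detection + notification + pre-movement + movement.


Total = 54.061 + 14.043 + 200.876 + 46.471 = 315.451 s

315.451 s


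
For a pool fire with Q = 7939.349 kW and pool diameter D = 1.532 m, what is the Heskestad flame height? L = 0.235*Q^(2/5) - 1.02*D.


Q^(2/5) = 36.301
0.235 * Q^(2/5) = 8.5306
1.02 * D = 1.5626
L = 6.9680 m

6.9680 m


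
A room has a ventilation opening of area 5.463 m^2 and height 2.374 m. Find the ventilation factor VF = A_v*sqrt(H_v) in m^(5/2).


sqrt(H_v) = 1.5408
VF = 5.463 * 1.5408 = 8.4173 m^(5/2)

8.4173 m^(5/2)


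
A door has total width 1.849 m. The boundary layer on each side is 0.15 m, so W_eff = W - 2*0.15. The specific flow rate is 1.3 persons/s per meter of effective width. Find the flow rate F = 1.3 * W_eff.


W_eff = 1.849 - 0.30 = 1.549 m
F = 1.3 * 1.549 = 2.0137 persons/s

2.0137 persons/s


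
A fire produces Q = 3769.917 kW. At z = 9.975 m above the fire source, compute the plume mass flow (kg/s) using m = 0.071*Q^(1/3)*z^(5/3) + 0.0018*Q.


Q^(1/3) = 15.564
z^(5/3) = 46.223
First term = 0.071 * 15.564 * 46.223 = 51.077
Second term = 0.0018 * 3769.917 = 6.7859
m = 57.863 kg/s

57.863 kg/s


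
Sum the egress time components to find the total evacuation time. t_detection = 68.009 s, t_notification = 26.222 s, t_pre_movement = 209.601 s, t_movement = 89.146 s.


Total = 68.009 + 26.222 + 209.601 + 89.146 = 392.978 s

392.978 s


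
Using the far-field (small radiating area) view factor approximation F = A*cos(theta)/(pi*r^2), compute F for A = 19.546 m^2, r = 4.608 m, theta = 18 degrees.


cos(18 deg) = 0.95106
pi*r^2 = 66.708
F = 19.546 * 0.95106 / 66.708 = 0.27867

0.27867


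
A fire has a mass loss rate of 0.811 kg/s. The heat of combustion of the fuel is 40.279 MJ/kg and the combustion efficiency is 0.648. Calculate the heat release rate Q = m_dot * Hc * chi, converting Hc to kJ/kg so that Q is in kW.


Hc = 40.279 MJ/kg = 40.279 * 1000 kJ/kg = 40279 kJ/kg
Q = 0.811 kg/s * 40279 kJ/kg * 0.648 = 21168 kW

21168 kW


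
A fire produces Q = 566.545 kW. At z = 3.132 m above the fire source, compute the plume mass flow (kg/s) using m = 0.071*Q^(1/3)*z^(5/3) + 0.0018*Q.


Q^(1/3) = 8.2746
z^(5/3) = 6.7045
First term = 0.071 * 8.2746 * 6.7045 = 3.9389
Second term = 0.0018 * 566.545 = 1.0198
m = 4.9587 kg/s

4.9587 kg/s


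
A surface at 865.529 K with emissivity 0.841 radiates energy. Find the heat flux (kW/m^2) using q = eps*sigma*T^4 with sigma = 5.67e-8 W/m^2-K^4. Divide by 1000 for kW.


T^4 = 5.6121e+11
q = 0.841 * 5.67e-8 * 5.6121e+11 / 1000 = 26.761 kW/m^2

26.761 kW/m^2


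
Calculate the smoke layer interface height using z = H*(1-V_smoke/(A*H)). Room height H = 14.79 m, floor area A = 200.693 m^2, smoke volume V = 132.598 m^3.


V/(A*H) = 0.044672
1 - 0.044672 = 0.95533
z = 14.79 * 0.95533 = 14.129 m

14.129 m


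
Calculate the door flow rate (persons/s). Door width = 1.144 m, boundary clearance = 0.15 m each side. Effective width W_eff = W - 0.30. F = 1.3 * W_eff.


W_eff = 1.144 - 0.30 = 0.844 m
F = 1.3 * 0.844 = 1.0972 persons/s

1.0972 persons/s


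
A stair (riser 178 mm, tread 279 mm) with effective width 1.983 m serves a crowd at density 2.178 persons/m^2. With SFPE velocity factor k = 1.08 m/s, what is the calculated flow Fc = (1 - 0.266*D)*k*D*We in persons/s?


1 - 0.266*D = 1 - 0.266*2.178 = 0.42065
Fs = 0.42065 * 1.08 * 2.178 = 0.98947 persons/(s*m)
Fc = 0.98947 * 1.983 = 1.9621 persons/s

1.9621 persons/s


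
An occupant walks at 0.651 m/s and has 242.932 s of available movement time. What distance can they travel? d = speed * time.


d = 0.651 * 242.932 = 158.15 m

158.15 m


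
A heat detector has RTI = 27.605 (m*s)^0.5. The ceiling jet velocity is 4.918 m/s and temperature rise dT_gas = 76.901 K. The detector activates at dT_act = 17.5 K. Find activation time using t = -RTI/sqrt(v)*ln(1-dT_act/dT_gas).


dT_act/dT_gas = 0.22757
ln(1 - 0.22757) = -0.25821
t = -27.605 / sqrt(4.918) * -0.25821 = 3.2141 s

3.2141 s


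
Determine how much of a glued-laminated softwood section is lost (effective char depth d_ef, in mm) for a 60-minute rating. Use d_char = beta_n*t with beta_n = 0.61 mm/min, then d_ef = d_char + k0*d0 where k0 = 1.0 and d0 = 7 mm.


d_char = 0.61 * 60 = 36.6 mm
d_ef = 36.6 + 1.0*7 = 43.6 mm

43.6 mm


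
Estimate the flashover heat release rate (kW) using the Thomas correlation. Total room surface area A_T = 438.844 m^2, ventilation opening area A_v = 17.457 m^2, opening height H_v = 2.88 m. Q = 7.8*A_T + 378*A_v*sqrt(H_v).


7.8*A_T = 3423.0
sqrt(H_v) = 1.6971
378*A_v*sqrt(H_v) = 11198
Q = 3423.0 + 11198 = 14621 kW

14621 kW


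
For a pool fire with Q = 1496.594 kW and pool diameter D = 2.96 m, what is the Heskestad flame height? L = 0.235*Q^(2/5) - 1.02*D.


Q^(2/5) = 18.623
0.235 * Q^(2/5) = 4.3763
1.02 * D = 3.0192
L = 1.3571 m

1.3571 m


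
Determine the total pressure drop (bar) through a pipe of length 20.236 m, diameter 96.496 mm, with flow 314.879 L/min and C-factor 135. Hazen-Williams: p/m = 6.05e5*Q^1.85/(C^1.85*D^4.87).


Q^1.85 = 41838
C^1.85 = 8732.1
D^4.87 = 4.6191e+09
p/m = 0.00062754 bar/m
p_total = 0.00062754 * 20.236 = 0.012699 bar

0.012699 bar


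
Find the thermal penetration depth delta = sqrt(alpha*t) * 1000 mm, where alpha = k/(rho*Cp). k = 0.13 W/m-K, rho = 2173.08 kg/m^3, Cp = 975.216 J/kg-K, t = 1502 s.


alpha = 0.13 / (2173.08 * 975.216) = 6.1343e-08 m^2/s
alpha * t = 9.2138e-05
delta = sqrt(9.2138e-05) * 1000 = 9.5988 mm

9.5988 mm


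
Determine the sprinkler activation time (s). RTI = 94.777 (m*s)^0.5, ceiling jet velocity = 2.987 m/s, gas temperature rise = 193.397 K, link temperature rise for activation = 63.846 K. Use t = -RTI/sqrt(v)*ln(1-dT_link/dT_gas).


dT_link/dT_gas = 0.33013
ln(1 - 0.33013) = -0.40067
t = -94.777 / sqrt(2.987) * -0.40067 = 21.972 s

21.972 s


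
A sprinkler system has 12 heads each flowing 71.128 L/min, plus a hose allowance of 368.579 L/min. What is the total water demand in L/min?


Sprinkler demand = 12 * 71.128 = 853.536 L/min
Total = 853.536 + 368.579 = 1222.115 L/min

1222.115 L/min


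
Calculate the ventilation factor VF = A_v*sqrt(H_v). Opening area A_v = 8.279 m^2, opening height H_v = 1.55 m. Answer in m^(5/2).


sqrt(H_v) = 1.2450
VF = 8.279 * 1.2450 = 10.307 m^(5/2)

10.307 m^(5/2)


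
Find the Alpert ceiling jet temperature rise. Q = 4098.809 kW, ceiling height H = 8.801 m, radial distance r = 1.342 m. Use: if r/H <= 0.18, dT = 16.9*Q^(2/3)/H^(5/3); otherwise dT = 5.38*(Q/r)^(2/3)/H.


r/H = 1.342 / 8.801 = 0.15248
r/H <= 0.18, so dT = 16.9*Q^(2/3)/H^(5/3)
Q^(2/3) = 256.12
H^(5/3) = 37.516
dT = 16.9 * 256.12 / 37.516 = 115.37 K

115.37 K


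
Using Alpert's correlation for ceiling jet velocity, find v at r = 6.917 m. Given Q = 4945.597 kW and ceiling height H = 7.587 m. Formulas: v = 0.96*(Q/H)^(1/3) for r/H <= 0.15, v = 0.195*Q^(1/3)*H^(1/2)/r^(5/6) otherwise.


r/H = 6.917 / 7.587 = 0.91169
r/H > 0.15, so v = 0.195*Q^(1/3)*H^(1/2)/r^(5/6)
Q^(1/3) = 17.038
H^(1/2) = 2.7545
r^(5/6) = 5.0111
v = 0.195 * 17.038 * 2.7545 / 5.0111 = 1.8262 m/s

1.8262 m/s


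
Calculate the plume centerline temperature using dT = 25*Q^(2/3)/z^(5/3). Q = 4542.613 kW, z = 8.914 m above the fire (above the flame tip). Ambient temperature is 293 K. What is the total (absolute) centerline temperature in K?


Q^(2/3) = 274.29
z^(5/3) = 38.323
dT = 25 * 274.29 / 38.323 = 178.93 K
T = 293 + 178.93 = 471.93 K

471.93 K


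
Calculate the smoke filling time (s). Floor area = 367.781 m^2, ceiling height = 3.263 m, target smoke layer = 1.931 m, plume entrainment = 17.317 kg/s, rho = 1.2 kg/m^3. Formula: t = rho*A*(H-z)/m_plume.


H - z = 1.332 m
t = 1.2 * 367.781 * 1.332 / 17.317 = 33.947 s

33.947 s


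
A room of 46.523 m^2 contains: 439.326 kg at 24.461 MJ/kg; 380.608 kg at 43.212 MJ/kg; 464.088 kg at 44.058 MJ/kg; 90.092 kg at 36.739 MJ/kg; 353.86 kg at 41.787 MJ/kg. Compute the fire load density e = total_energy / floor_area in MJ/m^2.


Total energy = 439.326*24.461 + 380.608*43.212 + 464.088*44.058 + 90.092*36.739 + 353.86*41.787
= 10746.35 + 16446.83 + 20446.79 + 3309.890 + 14786.75
= 65736.61 MJ
e = 65736.61 / 46.523 = 1413.0 MJ/m^2

1413.0 MJ/m^2


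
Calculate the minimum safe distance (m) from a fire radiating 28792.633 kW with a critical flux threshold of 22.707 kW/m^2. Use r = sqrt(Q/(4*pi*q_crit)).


4*pi*q_crit = 285.34
Q/(4*pi*q_crit) = 100.90
r = sqrt(100.90) = 10.045 m

10.045 m


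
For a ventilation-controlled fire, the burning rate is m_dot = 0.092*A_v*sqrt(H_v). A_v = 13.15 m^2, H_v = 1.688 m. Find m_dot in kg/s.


sqrt(H_v) = 1.2992
m_dot = 0.092 * 13.15 * 1.2992 = 1.5718 kg/s

1.5718 kg/s


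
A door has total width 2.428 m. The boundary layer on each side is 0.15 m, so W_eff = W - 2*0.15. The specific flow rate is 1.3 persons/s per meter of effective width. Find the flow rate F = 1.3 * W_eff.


W_eff = 2.428 - 0.30 = 2.128 m
F = 1.3 * 2.128 = 2.7664 persons/s

2.7664 persons/s


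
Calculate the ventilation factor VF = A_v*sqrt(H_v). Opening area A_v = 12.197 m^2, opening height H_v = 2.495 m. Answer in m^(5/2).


sqrt(H_v) = 1.5796
VF = 12.197 * 1.5796 = 19.266 m^(5/2)

19.266 m^(5/2)


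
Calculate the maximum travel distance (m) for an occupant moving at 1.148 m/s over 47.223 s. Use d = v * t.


d = 1.148 * 47.223 = 54.212 m

54.212 m


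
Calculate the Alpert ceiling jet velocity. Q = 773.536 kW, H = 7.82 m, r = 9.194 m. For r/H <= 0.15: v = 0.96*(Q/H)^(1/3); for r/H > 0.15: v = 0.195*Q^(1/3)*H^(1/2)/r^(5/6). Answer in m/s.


r/H = 9.194 / 7.82 = 1.1757
r/H > 0.15, so v = 0.195*Q^(1/3)*H^(1/2)/r^(5/6)
Q^(1/3) = 9.1797
H^(1/2) = 2.7964
r^(5/6) = 6.3521
v = 0.195 * 9.1797 * 2.7964 / 6.3521 = 0.78803 m/s

0.78803 m/s


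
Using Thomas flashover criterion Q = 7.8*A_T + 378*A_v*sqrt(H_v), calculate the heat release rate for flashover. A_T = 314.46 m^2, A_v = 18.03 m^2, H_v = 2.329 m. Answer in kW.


7.8*A_T = 2452.788
sqrt(H_v) = 1.5261
378*A_v*sqrt(H_v) = 10401
Q = 2452.788 + 10401 = 12854 kW

12854 kW


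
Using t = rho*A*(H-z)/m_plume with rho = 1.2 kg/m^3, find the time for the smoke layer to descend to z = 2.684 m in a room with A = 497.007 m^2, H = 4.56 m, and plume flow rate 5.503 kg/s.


H - z = 1.876 m
t = 1.2 * 497.007 * 1.876 / 5.503 = 203.32 s

203.32 s


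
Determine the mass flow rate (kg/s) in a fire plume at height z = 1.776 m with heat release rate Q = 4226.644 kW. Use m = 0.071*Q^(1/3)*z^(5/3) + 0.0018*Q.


Q^(1/3) = 16.168
z^(5/3) = 2.6046
First term = 0.071 * 16.168 * 2.6046 = 2.9899
Second term = 0.0018 * 4226.644 = 7.6080
m = 10.598 kg/s

10.598 kg/s


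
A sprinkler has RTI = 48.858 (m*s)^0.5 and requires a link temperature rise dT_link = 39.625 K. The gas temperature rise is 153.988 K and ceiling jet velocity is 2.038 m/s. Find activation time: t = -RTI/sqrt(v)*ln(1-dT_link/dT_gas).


dT_link/dT_gas = 0.25733
ln(1 - 0.25733) = -0.29750
t = -48.858 / sqrt(2.038) * -0.29750 = 10.182 s

10.182 s


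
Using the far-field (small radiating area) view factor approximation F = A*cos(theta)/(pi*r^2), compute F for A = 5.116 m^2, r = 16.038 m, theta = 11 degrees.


cos(11 deg) = 0.98163
pi*r^2 = 808.07
F = 5.116 * 0.98163 / 808.07 = 0.0062148

0.0062148


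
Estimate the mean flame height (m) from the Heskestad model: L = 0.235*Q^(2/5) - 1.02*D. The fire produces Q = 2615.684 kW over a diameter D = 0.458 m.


Q^(2/5) = 23.283
0.235 * Q^(2/5) = 5.4714
1.02 * D = 0.46716
L = 5.0043 m

5.0043 m


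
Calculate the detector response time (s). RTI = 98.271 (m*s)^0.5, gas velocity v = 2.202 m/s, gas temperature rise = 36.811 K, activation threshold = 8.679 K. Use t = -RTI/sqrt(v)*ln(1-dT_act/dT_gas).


dT_act/dT_gas = 0.23577
ln(1 - 0.23577) = -0.26889
t = -98.271 / sqrt(2.202) * -0.26889 = 17.807 s

17.807 s


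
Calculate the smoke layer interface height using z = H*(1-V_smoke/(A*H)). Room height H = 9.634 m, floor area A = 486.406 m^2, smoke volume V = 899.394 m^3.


V/(A*H) = 0.19193
1 - 0.19193 = 0.80807
z = 9.634 * 0.80807 = 7.7849 m

7.7849 m


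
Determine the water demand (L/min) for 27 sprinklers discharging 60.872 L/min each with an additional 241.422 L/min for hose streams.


Sprinkler demand = 27 * 60.872 = 1643.544 L/min
Total = 1643.544 + 241.422 = 1884.966 L/min

1884.966 L/min


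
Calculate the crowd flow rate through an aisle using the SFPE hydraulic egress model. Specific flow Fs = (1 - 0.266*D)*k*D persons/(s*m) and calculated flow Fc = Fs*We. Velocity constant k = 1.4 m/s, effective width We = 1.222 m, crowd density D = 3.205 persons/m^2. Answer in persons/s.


1 - 0.266*D = 1 - 0.266*3.205 = 0.14747
Fs = 0.14747 * 1.4 * 3.205 = 0.66170 persons/(s*m)
Fc = 0.66170 * 1.222 = 0.80859 persons/s

0.80859 persons/s


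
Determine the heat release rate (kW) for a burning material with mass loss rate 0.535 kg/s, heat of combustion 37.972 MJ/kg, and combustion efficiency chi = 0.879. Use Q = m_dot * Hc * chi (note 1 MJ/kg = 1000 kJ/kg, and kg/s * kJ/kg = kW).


Hc = 37.972 MJ/kg = 37.972 * 1000 kJ/kg = 37972 kJ/kg
Q = 0.535 kg/s * 37972 kJ/kg * 0.879 = 17857 kW

17857 kW


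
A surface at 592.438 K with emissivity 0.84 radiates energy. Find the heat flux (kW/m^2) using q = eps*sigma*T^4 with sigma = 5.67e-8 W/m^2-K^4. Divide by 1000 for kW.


T^4 = 1.2319e+11
q = 0.84 * 5.67e-8 * 1.2319e+11 / 1000 = 5.8672 kW/m^2

5.8672 kW/m^2


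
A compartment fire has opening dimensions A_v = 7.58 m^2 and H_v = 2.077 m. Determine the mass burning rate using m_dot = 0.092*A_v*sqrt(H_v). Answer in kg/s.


sqrt(H_v) = 1.4412
m_dot = 0.092 * 7.58 * 1.4412 = 1.0050 kg/s

1.0050 kg/s


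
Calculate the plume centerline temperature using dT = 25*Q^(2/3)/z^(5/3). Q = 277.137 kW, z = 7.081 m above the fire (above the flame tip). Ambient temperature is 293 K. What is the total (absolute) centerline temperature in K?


Q^(2/3) = 42.507
z^(5/3) = 26.111
dT = 25 * 42.507 / 26.111 = 40.699 K
T = 293 + 40.699 = 333.70 K

333.70 K


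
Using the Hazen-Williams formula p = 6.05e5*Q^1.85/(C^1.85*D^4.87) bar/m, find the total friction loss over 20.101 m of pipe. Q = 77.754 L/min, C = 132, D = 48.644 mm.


Q^1.85 = 3146.6
C^1.85 = 8376.5
D^4.87 = 1.6437e+08
p/m = 0.0013826 bar/m
p_total = 0.0013826 * 20.101 = 0.027792 bar

0.027792 bar


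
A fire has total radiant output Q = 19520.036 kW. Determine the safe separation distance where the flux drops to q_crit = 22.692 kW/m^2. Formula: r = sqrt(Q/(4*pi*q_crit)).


4*pi*q_crit = 285.16
Q/(4*pi*q_crit) = 68.454
r = sqrt(68.454) = 8.2737 m

8.2737 m


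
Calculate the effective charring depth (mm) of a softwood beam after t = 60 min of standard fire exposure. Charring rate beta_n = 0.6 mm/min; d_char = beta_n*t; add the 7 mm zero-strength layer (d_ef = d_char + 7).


d_char = 0.6 * 60 = 36 mm
d_ef = 36 + 1.0*7 = 43 mm

43 mm


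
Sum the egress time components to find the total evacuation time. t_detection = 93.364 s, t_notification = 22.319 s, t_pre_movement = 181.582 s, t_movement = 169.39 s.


Total = 93.364 + 22.319 + 181.582 + 169.39 = 466.655 s

466.655 s


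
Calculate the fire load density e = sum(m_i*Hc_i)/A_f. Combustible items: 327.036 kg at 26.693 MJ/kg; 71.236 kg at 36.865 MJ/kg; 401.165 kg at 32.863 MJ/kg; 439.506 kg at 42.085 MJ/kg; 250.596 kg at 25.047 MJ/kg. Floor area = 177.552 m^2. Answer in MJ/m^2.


Total energy = 327.036*26.693 + 71.236*36.865 + 401.165*32.863 + 439.506*42.085 + 250.596*25.047
= 8729.572 + 2626.115 + 13183.49 + 18496.61 + 6276.678
= 49312.46 MJ
e = 49312.46 / 177.552 = 277.74 MJ/m^2

277.74 MJ/m^2


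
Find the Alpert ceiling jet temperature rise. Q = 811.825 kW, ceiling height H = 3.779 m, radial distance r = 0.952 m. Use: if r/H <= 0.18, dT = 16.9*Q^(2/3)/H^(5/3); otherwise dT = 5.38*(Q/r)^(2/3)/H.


r/H = 0.952 / 3.779 = 0.25192
r/H > 0.18, so dT = 5.38*(Q/r)^(2/3)/H
Q/r = 852.76
(Q/r)^(2/3) = 89.926
dT = 5.38 * 89.926 / 3.779 = 128.02 K

128.02 K


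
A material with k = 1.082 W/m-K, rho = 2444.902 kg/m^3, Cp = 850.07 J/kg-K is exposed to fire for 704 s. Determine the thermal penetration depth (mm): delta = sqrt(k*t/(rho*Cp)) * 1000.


alpha = 1.082 / (2444.902 * 850.07) = 5.2061e-07 m^2/s
alpha * t = 0.00036651
delta = sqrt(0.00036651) * 1000 = 19.144 mm

19.144 mm


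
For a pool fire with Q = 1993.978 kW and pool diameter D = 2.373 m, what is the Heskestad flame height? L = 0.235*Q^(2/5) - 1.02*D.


Q^(2/5) = 20.888
0.235 * Q^(2/5) = 4.9086
1.02 * D = 2.4205
L = 2.4881 m

2.4881 m


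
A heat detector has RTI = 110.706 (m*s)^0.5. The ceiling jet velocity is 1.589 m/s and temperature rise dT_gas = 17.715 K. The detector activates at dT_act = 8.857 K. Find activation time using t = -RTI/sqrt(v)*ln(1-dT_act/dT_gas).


dT_act/dT_gas = 0.49997
ln(1 - 0.49997) = -0.69309
t = -110.706 / sqrt(1.589) * -0.69309 = 60.869 s

60.869 s


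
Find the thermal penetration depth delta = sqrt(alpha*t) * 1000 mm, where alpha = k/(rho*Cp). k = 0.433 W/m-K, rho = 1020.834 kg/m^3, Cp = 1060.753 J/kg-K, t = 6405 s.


alpha = 0.433 / (1020.834 * 1060.753) = 3.9987e-07 m^2/s
alpha * t = 0.0025612
delta = sqrt(0.0025612) * 1000 = 50.608 mm

50.608 mm


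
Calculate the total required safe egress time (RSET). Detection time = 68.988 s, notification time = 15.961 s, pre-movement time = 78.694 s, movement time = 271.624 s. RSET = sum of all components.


Total = 68.988 + 15.961 + 78.694 + 271.624 = 435.267 s

435.267 s


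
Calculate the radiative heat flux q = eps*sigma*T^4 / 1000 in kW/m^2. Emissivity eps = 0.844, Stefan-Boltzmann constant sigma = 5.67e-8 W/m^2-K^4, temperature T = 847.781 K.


T^4 = 5.1658e+11
q = 0.844 * 5.67e-8 * 5.1658e+11 / 1000 = 24.721 kW/m^2

24.721 kW/m^2


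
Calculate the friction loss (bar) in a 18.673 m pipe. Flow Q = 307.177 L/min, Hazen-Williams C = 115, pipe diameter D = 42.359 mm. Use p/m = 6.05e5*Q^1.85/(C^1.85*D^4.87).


Q^1.85 = 39964
C^1.85 = 6490.7
D^4.87 = 8.3796e+07
p/m = 0.044454 bar/m
p_total = 0.044454 * 18.673 = 0.83008 bar

0.83008 bar


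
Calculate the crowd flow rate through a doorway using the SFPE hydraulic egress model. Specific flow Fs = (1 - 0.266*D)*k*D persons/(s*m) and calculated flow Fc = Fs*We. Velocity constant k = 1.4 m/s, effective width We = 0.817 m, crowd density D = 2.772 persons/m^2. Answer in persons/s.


1 - 0.266*D = 1 - 0.266*2.772 = 0.26265
Fs = 0.26265 * 1.4 * 2.772 = 1.0193 persons/(s*m)
Fc = 1.0193 * 0.817 = 0.83276 persons/s

0.83276 persons/s


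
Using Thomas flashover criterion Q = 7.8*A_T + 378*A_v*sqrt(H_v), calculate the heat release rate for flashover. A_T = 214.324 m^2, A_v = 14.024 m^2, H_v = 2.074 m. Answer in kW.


7.8*A_T = 1671.7
sqrt(H_v) = 1.4401
378*A_v*sqrt(H_v) = 7634.3
Q = 1671.7 + 7634.3 = 9306.0 kW

9306.0 kW


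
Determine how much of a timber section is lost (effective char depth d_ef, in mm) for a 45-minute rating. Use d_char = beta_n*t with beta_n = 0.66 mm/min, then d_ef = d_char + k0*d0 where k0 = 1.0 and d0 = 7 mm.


d_char = 0.66 * 45 = 29.7 mm
d_ef = 29.7 + 1.0*7 = 36.7 mm

36.7 mm


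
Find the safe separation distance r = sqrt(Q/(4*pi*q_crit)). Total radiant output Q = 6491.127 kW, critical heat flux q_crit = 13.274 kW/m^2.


4*pi*q_crit = 166.81
Q/(4*pi*q_crit) = 38.914
r = sqrt(38.914) = 6.2381 m

6.2381 m


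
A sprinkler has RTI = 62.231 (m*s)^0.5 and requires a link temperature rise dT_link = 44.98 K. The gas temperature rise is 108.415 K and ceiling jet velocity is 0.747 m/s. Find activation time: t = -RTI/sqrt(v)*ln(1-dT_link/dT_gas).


dT_link/dT_gas = 0.41489
ln(1 - 0.41489) = -0.53595
t = -62.231 / sqrt(0.747) * -0.53595 = 38.590 s

38.590 s


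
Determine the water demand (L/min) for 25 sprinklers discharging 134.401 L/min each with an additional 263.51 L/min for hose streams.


Sprinkler demand = 25 * 134.401 = 3360.025 L/min
Total = 3360.025 + 263.51 = 3623.535 L/min

3623.535 L/min


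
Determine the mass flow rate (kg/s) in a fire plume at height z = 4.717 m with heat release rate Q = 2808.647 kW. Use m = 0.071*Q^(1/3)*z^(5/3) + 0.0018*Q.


Q^(1/3) = 14.109
z^(5/3) = 13.267
First term = 0.071 * 14.109 * 13.267 = 13.290
Second term = 0.0018 * 2808.647 = 5.0556
m = 18.346 kg/s

18.346 kg/s


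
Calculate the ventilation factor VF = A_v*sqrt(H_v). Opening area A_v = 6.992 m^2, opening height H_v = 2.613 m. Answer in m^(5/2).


sqrt(H_v) = 1.6165
VF = 6.992 * 1.6165 = 11.302 m^(5/2)

11.302 m^(5/2)


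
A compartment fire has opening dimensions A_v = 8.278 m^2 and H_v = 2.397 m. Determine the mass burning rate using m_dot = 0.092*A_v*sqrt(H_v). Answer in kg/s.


sqrt(H_v) = 1.5482
m_dot = 0.092 * 8.278 * 1.5482 = 1.1791 kg/s

1.1791 kg/s


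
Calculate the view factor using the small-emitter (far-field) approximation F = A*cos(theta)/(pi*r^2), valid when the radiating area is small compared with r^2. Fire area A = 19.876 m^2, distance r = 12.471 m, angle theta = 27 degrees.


cos(27 deg) = 0.89101
pi*r^2 = 488.60
F = 19.876 * 0.89101 / 488.60 = 0.036246

0.036246
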